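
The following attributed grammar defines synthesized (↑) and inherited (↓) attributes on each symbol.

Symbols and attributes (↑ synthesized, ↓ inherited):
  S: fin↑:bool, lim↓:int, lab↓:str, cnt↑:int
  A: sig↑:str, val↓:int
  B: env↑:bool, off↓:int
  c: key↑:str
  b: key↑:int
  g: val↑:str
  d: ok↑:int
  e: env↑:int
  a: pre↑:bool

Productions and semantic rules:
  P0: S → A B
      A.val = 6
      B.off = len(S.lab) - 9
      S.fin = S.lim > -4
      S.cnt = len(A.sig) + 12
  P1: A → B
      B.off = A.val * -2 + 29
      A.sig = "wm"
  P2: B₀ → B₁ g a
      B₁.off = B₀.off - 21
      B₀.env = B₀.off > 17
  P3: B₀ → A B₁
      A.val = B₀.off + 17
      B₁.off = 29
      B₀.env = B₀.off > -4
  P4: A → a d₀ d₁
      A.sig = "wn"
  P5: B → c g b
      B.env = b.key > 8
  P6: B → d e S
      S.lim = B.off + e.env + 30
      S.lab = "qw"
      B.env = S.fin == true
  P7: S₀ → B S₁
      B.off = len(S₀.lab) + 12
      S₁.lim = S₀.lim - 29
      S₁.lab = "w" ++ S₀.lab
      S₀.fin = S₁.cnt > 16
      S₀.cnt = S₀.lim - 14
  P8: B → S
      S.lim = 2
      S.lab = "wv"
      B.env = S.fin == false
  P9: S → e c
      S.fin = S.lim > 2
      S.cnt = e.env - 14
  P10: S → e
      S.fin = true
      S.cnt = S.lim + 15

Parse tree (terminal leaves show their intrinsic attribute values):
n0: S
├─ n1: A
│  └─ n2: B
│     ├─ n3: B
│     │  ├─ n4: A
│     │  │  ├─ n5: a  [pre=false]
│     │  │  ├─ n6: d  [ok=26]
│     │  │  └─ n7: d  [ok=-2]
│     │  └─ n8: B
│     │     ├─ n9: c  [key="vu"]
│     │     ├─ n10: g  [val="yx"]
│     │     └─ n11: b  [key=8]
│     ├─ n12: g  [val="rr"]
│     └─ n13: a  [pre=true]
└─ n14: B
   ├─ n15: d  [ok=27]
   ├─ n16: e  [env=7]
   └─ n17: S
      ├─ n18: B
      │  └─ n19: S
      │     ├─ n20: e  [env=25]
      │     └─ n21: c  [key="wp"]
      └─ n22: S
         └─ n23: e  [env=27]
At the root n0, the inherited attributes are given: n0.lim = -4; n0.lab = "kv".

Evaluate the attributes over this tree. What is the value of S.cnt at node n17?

1. n0.lim = -4  [given at root]
2. n0.lab = "kv"  [given at root]
3. n1.val = 6  [6]
4. n2.off = 17  [A.val * -2 + 29]
5. n3.off = -4  [B₀.off - 21]
6. n4.val = 13  [B₀.off + 17]
7. n5.pre = false  [terminal]
8. n6.ok = 26  [terminal]
9. n7.ok = -2  [terminal]
10. n4.sig = "wn"  ["wn"]
11. n8.off = 29  [29]
12. n9.key = "vu"  [terminal]
13. n10.val = "yx"  [terminal]
14. n11.key = 8  [terminal]
15. n8.env = false  [b.key > 8]
16. n3.env = false  [B₀.off > -4]
17. n12.val = "rr"  [terminal]
18. n13.pre = true  [terminal]
19. n2.env = false  [B₀.off > 17]
20. n1.sig = "wm"  ["wm"]
21. n14.off = -7  [len(S.lab) - 9]
22. n15.ok = 27  [terminal]
23. n16.env = 7  [terminal]
24. n17.lim = 30  [B.off + e.env + 30]
25. n17.lab = "qw"  ["qw"]
26. n18.off = 14  [len(S₀.lab) + 12]
27. n19.lim = 2  [2]
28. n19.lab = "wv"  ["wv"]
29. n20.env = 25  [terminal]
30. n21.key = "wp"  [terminal]
31. n19.fin = false  [S.lim > 2]
32. n19.cnt = 11  [e.env - 14]
33. n18.env = true  [S.fin == false]
34. n22.lim = 1  [S₀.lim - 29]
35. n22.lab = "wqw"  ["w" ++ S₀.lab]
36. n23.env = 27  [terminal]
37. n22.fin = true  [true]
38. n22.cnt = 16  [S.lim + 15]
39. n17.fin = false  [S₁.cnt > 16]
40. n17.cnt = 16  [S₀.lim - 14]
41. n14.env = false  [S.fin == true]
42. n0.fin = false  [S.lim > -4]
43. n0.cnt = 14  [len(A.sig) + 12]

16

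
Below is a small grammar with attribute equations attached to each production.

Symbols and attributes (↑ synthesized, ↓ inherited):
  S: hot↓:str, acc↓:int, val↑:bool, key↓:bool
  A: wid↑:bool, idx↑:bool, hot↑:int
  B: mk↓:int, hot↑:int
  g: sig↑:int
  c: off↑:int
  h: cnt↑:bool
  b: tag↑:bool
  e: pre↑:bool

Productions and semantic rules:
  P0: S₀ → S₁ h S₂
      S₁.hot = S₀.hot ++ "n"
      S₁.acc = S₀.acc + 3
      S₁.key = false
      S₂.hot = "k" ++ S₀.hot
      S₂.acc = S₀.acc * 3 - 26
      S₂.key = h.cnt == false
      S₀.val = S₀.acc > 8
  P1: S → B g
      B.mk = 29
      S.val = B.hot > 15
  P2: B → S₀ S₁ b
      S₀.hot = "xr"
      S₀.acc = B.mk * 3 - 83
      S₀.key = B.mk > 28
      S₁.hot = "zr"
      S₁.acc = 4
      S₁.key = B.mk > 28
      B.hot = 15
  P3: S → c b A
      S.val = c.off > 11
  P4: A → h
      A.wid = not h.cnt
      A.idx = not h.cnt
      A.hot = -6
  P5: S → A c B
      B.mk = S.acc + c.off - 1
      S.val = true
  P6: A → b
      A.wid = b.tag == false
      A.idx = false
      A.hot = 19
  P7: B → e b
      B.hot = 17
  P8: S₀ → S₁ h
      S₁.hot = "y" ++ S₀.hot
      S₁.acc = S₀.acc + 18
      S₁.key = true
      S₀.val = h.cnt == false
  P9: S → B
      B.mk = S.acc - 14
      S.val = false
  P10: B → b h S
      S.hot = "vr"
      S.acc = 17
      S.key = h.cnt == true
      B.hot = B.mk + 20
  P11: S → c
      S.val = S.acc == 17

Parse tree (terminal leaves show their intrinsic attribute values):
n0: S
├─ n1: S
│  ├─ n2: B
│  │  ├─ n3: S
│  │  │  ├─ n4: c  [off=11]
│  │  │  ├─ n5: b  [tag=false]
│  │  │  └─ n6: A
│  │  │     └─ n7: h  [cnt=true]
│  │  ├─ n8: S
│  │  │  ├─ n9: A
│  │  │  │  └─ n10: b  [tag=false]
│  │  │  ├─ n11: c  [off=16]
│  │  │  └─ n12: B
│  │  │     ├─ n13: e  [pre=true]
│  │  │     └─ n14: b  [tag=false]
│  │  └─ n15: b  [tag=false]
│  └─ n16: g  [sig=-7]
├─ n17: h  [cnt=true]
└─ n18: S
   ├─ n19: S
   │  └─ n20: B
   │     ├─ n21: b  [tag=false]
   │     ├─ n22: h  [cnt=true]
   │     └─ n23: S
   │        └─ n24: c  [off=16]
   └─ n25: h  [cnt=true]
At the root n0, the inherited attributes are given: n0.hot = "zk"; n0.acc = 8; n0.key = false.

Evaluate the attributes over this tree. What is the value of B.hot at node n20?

22

1. n0.hot = "zk"  [given at root]
2. n0.acc = 8  [given at root]
3. n0.key = false  [given at root]
4. n1.hot = "zkn"  [S₀.hot ++ "n"]
5. n1.acc = 11  [S₀.acc + 3]
6. n1.key = false  [false]
7. n2.mk = 29  [29]
8. n3.hot = "xr"  ["xr"]
9. n3.acc = 4  [B.mk * 3 - 83]
10. n3.key = true  [B.mk > 28]
11. n4.off = 11  [terminal]
12. n5.tag = false  [terminal]
13. n7.cnt = true  [terminal]
14. n6.wid = false  [not h.cnt]
15. n6.idx = false  [not h.cnt]
16. n6.hot = -6  [-6]
17. n3.val = false  [c.off > 11]
18. n8.hot = "zr"  ["zr"]
19. n8.acc = 4  [4]
20. n8.key = true  [B.mk > 28]
21. n10.tag = false  [terminal]
22. n9.wid = true  [b.tag == false]
23. n9.idx = false  [false]
24. n9.hot = 19  [19]
25. n11.off = 16  [terminal]
26. n12.mk = 19  [S.acc + c.off - 1]
27. n13.pre = true  [terminal]
28. n14.tag = false  [terminal]
29. n12.hot = 17  [17]
30. n8.val = true  [true]
31. n15.tag = false  [terminal]
32. n2.hot = 15  [15]
33. n16.sig = -7  [terminal]
34. n1.val = false  [B.hot > 15]
35. n17.cnt = true  [terminal]
36. n18.hot = "kzk"  ["k" ++ S₀.hot]
37. n18.acc = -2  [S₀.acc * 3 - 26]
38. n18.key = false  [h.cnt == false]
39. n19.hot = "ykzk"  ["y" ++ S₀.hot]
40. n19.acc = 16  [S₀.acc + 18]
41. n19.key = true  [true]
42. n20.mk = 2  [S.acc - 14]
43. n21.tag = false  [terminal]
44. n22.cnt = true  [terminal]
45. n23.hot = "vr"  ["vr"]
46. n23.acc = 17  [17]
47. n23.key = true  [h.cnt == true]
48. n24.off = 16  [terminal]
49. n23.val = true  [S.acc == 17]
50. n20.hot = 22  [B.mk + 20]
51. n19.val = false  [false]
52. n25.cnt = true  [terminal]
53. n18.val = false  [h.cnt == false]
54. n0.val = false  [S₀.acc > 8]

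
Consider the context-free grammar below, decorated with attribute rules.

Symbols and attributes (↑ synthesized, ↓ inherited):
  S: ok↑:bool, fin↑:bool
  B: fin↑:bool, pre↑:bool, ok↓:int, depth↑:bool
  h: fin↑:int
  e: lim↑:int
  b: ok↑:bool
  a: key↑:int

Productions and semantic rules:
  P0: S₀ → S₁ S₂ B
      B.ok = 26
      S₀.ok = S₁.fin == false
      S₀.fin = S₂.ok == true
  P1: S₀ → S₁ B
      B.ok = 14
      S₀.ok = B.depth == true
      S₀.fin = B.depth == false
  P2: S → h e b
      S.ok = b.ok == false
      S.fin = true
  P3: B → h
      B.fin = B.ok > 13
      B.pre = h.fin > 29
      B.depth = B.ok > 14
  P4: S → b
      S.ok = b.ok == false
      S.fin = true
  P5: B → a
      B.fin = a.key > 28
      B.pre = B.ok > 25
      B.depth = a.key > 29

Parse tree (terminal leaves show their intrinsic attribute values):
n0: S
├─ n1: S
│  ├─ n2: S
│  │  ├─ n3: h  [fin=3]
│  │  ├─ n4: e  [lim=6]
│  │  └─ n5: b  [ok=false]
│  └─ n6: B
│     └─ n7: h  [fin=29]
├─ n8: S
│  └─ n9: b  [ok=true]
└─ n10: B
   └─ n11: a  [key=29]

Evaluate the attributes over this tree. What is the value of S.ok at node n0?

1. n3.fin = 3  [terminal]
2. n4.lim = 6  [terminal]
3. n5.ok = false  [terminal]
4. n2.ok = true  [b.ok == false]
5. n2.fin = true  [true]
6. n6.ok = 14  [14]
7. n7.fin = 29  [terminal]
8. n6.fin = true  [B.ok > 13]
9. n6.pre = false  [h.fin > 29]
10. n6.depth = false  [B.ok > 14]
11. n1.ok = false  [B.depth == true]
12. n1.fin = true  [B.depth == false]
13. n9.ok = true  [terminal]
14. n8.ok = false  [b.ok == false]
15. n8.fin = true  [true]
16. n10.ok = 26  [26]
17. n11.key = 29  [terminal]
18. n10.fin = true  [a.key > 28]
19. n10.pre = true  [B.ok > 25]
20. n10.depth = false  [a.key > 29]
21. n0.ok = false  [S₁.fin == false]
22. n0.fin = false  [S₂.ok == true]

false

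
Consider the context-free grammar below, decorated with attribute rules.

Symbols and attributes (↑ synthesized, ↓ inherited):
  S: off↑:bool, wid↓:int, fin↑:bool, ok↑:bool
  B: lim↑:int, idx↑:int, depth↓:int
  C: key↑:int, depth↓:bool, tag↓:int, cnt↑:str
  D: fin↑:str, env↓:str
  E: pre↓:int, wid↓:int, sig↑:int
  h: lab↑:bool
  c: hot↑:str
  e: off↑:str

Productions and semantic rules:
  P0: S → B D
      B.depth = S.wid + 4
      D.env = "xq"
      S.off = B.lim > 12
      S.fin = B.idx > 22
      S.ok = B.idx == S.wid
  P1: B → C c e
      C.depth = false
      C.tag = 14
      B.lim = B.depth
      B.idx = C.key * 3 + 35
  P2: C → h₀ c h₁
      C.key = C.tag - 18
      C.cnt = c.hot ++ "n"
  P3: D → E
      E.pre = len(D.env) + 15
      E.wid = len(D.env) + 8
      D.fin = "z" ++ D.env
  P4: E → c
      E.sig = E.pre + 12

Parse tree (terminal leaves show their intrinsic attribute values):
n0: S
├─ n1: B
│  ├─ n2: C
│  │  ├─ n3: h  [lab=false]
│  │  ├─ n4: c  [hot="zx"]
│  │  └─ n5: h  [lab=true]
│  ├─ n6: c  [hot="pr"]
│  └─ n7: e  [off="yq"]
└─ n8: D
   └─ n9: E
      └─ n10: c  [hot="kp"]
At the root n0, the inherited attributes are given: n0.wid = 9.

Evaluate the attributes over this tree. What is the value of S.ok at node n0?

1. n0.wid = 9  [given at root]
2. n1.depth = 13  [S.wid + 4]
3. n2.depth = false  [false]
4. n2.tag = 14  [14]
5. n3.lab = false  [terminal]
6. n4.hot = "zx"  [terminal]
7. n5.lab = true  [terminal]
8. n2.key = -4  [C.tag - 18]
9. n2.cnt = "zxn"  [c.hot ++ "n"]
10. n6.hot = "pr"  [terminal]
11. n7.off = "yq"  [terminal]
12. n1.lim = 13  [B.depth]
13. n1.idx = 23  [C.key * 3 + 35]
14. n8.env = "xq"  ["xq"]
15. n9.pre = 17  [len(D.env) + 15]
16. n9.wid = 10  [len(D.env) + 8]
17. n10.hot = "kp"  [terminal]
18. n9.sig = 29  [E.pre + 12]
19. n8.fin = "zxq"  ["z" ++ D.env]
20. n0.off = true  [B.lim > 12]
21. n0.fin = true  [B.idx > 22]
22. n0.ok = false  [B.idx == S.wid]

false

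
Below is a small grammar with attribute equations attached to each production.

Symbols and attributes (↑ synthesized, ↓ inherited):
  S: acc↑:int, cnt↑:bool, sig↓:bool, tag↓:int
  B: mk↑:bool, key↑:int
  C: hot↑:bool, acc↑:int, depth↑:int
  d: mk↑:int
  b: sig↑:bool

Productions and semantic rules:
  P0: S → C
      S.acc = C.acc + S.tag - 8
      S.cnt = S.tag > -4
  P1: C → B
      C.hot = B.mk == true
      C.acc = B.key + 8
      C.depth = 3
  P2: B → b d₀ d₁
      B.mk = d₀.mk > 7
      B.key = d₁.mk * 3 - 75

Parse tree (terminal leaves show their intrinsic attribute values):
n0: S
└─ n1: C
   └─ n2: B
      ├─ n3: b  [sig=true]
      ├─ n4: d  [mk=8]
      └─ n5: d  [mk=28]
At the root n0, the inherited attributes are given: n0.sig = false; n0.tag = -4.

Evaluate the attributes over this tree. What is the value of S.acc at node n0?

5

1. n0.sig = false  [given at root]
2. n0.tag = -4  [given at root]
3. n3.sig = true  [terminal]
4. n4.mk = 8  [terminal]
5. n5.mk = 28  [terminal]
6. n2.mk = true  [d₀.mk > 7]
7. n2.key = 9  [d₁.mk * 3 - 75]
8. n1.hot = true  [B.mk == true]
9. n1.acc = 17  [B.key + 8]
10. n1.depth = 3  [3]
11. n0.acc = 5  [C.acc + S.tag - 8]
12. n0.cnt = false  [S.tag > -4]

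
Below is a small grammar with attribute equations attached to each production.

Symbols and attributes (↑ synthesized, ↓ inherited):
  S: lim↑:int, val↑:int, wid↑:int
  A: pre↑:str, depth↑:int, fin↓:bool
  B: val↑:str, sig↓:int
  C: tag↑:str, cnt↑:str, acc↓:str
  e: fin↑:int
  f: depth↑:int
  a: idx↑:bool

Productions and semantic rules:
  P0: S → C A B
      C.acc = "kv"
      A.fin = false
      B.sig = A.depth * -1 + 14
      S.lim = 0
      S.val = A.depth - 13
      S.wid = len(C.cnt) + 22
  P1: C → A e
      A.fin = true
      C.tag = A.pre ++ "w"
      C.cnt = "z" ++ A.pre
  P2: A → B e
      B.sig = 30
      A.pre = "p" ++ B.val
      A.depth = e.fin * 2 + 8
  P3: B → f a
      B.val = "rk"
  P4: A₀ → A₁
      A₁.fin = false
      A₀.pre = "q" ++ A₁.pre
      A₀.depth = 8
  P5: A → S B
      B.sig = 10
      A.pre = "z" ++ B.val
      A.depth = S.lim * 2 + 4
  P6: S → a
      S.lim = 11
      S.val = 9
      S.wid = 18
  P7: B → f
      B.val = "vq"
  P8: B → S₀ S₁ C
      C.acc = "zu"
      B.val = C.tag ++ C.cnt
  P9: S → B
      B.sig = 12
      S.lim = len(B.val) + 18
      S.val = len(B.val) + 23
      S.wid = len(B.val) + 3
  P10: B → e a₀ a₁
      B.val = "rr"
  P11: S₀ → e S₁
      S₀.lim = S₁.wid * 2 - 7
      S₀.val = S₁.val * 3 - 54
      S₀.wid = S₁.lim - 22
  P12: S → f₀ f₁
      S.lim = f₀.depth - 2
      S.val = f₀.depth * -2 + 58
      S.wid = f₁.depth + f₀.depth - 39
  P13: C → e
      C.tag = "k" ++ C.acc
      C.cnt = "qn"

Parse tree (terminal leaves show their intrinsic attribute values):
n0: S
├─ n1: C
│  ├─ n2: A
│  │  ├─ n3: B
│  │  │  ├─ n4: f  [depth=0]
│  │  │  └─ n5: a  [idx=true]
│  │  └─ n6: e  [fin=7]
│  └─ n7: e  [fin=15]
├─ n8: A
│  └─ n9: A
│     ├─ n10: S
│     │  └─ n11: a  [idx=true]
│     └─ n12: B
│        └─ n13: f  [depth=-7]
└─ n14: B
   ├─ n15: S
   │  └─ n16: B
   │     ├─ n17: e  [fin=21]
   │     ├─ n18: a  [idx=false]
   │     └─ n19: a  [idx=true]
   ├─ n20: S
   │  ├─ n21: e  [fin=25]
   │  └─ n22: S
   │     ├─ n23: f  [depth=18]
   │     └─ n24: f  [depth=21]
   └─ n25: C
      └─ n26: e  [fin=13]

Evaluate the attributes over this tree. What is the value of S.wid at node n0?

26

1. n1.acc = "kv"  ["kv"]
2. n2.fin = true  [true]
3. n3.sig = 30  [30]
4. n4.depth = 0  [terminal]
5. n5.idx = true  [terminal]
6. n3.val = "rk"  ["rk"]
7. n6.fin = 7  [terminal]
8. n2.pre = "prk"  ["p" ++ B.val]
9. n2.depth = 22  [e.fin * 2 + 8]
10. n7.fin = 15  [terminal]
11. n1.tag = "prkw"  [A.pre ++ "w"]
12. n1.cnt = "zprk"  ["z" ++ A.pre]
13. n8.fin = false  [false]
14. n9.fin = false  [false]
15. n11.idx = true  [terminal]
16. n10.lim = 11  [11]
17. n10.val = 9  [9]
18. n10.wid = 18  [18]
19. n12.sig = 10  [10]
20. n13.depth = -7  [terminal]
21. n12.val = "vq"  ["vq"]
22. n9.pre = "zvq"  ["z" ++ B.val]
23. n9.depth = 26  [S.lim * 2 + 4]
24. n8.pre = "qzvq"  ["q" ++ A₁.pre]
25. n8.depth = 8  [8]
26. n14.sig = 6  [A.depth * -1 + 14]
27. n16.sig = 12  [12]
28. n17.fin = 21  [terminal]
29. n18.idx = false  [terminal]
30. n19.idx = true  [terminal]
31. n16.val = "rr"  ["rr"]
32. n15.lim = 20  [len(B.val) + 18]
33. n15.val = 25  [len(B.val) + 23]
34. n15.wid = 5  [len(B.val) + 3]
35. n21.fin = 25  [terminal]
36. n23.depth = 18  [terminal]
37. n24.depth = 21  [terminal]
38. n22.lim = 16  [f₀.depth - 2]
39. n22.val = 22  [f₀.depth * -2 + 58]
40. n22.wid = 0  [f₁.depth + f₀.depth - 39]
41. n20.lim = -7  [S₁.wid * 2 - 7]
42. n20.val = 12  [S₁.val * 3 - 54]
43. n20.wid = -6  [S₁.lim - 22]
44. n25.acc = "zu"  ["zu"]
45. n26.fin = 13  [terminal]
46. n25.tag = "kzu"  ["k" ++ C.acc]
47. n25.cnt = "qn"  ["qn"]
48. n14.val = "kzuqn"  [C.tag ++ C.cnt]
49. n0.lim = 0  [0]
50. n0.val = -5  [A.depth - 13]
51. n0.wid = 26  [len(C.cnt) + 22]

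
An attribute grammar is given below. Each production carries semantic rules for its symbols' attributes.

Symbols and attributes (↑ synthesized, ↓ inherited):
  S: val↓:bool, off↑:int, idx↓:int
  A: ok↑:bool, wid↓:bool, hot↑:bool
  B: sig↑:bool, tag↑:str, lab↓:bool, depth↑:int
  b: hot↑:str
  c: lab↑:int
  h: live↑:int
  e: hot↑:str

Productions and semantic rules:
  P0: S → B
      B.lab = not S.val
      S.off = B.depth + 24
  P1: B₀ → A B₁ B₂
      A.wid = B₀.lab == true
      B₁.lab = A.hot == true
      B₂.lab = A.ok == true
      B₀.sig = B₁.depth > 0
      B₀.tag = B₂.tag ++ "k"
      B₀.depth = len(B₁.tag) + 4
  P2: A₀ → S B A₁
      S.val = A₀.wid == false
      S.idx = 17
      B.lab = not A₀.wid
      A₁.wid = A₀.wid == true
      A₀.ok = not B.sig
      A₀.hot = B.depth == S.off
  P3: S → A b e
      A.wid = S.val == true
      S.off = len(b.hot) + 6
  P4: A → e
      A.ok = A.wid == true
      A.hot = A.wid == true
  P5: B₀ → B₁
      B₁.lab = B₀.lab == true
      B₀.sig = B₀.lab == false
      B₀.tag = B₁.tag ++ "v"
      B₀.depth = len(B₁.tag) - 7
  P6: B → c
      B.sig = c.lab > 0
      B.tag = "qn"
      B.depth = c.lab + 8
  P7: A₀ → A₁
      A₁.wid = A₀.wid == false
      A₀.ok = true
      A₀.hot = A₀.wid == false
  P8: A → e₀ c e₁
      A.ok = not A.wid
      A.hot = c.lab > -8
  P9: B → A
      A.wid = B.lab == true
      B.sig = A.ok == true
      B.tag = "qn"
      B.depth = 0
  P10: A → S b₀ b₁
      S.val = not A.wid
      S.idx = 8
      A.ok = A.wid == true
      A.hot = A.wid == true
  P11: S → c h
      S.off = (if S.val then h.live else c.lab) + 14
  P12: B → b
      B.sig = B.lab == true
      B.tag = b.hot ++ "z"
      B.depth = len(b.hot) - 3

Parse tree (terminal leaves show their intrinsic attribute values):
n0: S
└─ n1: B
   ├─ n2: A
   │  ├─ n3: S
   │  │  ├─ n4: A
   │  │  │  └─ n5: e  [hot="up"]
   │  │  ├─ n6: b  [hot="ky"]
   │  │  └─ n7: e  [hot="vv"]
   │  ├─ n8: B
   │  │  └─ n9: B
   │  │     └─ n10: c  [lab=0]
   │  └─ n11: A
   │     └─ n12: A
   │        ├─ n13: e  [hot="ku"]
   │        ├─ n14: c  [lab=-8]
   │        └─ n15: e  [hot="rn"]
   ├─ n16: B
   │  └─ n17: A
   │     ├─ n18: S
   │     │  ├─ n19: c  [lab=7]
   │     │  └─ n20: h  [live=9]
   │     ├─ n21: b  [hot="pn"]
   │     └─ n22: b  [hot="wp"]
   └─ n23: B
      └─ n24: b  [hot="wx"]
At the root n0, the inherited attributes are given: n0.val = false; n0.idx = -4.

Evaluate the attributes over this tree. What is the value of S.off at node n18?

1. n0.val = false  [given at root]
2. n0.idx = -4  [given at root]
3. n1.lab = true  [not S.val]
4. n2.wid = true  [B₀.lab == true]
5. n3.val = false  [A₀.wid == false]
6. n3.idx = 17  [17]
7. n4.wid = false  [S.val == true]
8. n5.hot = "up"  [terminal]
9. n4.ok = false  [A.wid == true]
10. n4.hot = false  [A.wid == true]
11. n6.hot = "ky"  [terminal]
12. n7.hot = "vv"  [terminal]
13. n3.off = 8  [len(b.hot) + 6]
14. n8.lab = false  [not A₀.wid]
15. n9.lab = false  [B₀.lab == true]
16. n10.lab = 0  [terminal]
17. n9.sig = false  [c.lab > 0]
18. n9.tag = "qn"  ["qn"]
19. n9.depth = 8  [c.lab + 8]
20. n8.sig = true  [B₀.lab == false]
21. n8.tag = "qnv"  [B₁.tag ++ "v"]
22. n8.depth = -5  [len(B₁.tag) - 7]
23. n11.wid = true  [A₀.wid == true]
24. n12.wid = false  [A₀.wid == false]
25. n13.hot = "ku"  [terminal]
26. n14.lab = -8  [terminal]
27. n15.hot = "rn"  [terminal]
28. n12.ok = true  [not A.wid]
29. n12.hot = false  [c.lab > -8]
30. n11.ok = true  [true]
31. n11.hot = false  [A₀.wid == false]
32. n2.ok = false  [not B.sig]
33. n2.hot = false  [B.depth == S.off]
34. n16.lab = false  [A.hot == true]
35. n17.wid = false  [B.lab == true]
36. n18.val = true  [not A.wid]
37. n18.idx = 8  [8]
38. n19.lab = 7  [terminal]
39. n20.live = 9  [terminal]
40. n18.off = 23  [(if S.val then h.live else c.lab) + 14]
41. n21.hot = "pn"  [terminal]
42. n22.hot = "wp"  [terminal]
43. n17.ok = false  [A.wid == true]
44. n17.hot = false  [A.wid == true]
45. n16.sig = false  [A.ok == true]
46. n16.tag = "qn"  ["qn"]
47. n16.depth = 0  [0]
48. n23.lab = false  [A.ok == true]
49. n24.hot = "wx"  [terminal]
50. n23.sig = false  [B.lab == true]
51. n23.tag = "wxz"  [b.hot ++ "z"]
52. n23.depth = -1  [len(b.hot) - 3]
53. n1.sig = false  [B₁.depth > 0]
54. n1.tag = "wxzk"  [B₂.tag ++ "k"]
55. n1.depth = 6  [len(B₁.tag) + 4]
56. n0.off = 30  [B.depth + 24]

23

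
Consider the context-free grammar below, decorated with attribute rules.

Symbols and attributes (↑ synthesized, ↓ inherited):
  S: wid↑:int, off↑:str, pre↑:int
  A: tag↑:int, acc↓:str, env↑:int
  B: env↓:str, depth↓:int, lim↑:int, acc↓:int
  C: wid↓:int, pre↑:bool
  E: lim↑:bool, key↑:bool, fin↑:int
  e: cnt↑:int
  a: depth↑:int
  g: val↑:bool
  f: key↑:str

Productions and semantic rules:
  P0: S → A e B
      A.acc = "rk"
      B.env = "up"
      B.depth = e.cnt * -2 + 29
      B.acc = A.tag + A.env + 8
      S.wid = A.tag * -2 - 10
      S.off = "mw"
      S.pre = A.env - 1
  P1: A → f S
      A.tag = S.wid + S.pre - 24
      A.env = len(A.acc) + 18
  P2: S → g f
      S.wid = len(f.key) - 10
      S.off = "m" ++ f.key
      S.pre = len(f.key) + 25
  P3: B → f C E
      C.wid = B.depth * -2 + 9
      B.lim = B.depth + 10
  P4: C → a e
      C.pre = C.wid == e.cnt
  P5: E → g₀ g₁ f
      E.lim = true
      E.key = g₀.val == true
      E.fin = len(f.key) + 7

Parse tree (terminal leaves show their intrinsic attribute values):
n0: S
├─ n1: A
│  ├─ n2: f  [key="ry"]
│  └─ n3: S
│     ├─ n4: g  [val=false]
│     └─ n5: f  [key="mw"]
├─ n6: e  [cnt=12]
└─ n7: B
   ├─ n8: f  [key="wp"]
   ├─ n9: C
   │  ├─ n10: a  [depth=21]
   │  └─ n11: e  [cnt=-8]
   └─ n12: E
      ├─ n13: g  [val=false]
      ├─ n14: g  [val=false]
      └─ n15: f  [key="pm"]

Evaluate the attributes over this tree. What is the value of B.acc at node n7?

1. n1.acc = "rk"  ["rk"]
2. n2.key = "ry"  [terminal]
3. n4.val = false  [terminal]
4. n5.key = "mw"  [terminal]
5. n3.wid = -8  [len(f.key) - 10]
6. n3.off = "mmw"  ["m" ++ f.key]
7. n3.pre = 27  [len(f.key) + 25]
8. n1.tag = -5  [S.wid + S.pre - 24]
9. n1.env = 20  [len(A.acc) + 18]
10. n6.cnt = 12  [terminal]
11. n7.env = "up"  ["up"]
12. n7.depth = 5  [e.cnt * -2 + 29]
13. n7.acc = 23  [A.tag + A.env + 8]
14. n8.key = "wp"  [terminal]
15. n9.wid = -1  [B.depth * -2 + 9]
16. n10.depth = 21  [terminal]
17. n11.cnt = -8  [terminal]
18. n9.pre = false  [C.wid == e.cnt]
19. n13.val = false  [terminal]
20. n14.val = false  [terminal]
21. n15.key = "pm"  [terminal]
22. n12.lim = true  [true]
23. n12.key = false  [g₀.val == true]
24. n12.fin = 9  [len(f.key) + 7]
25. n7.lim = 15  [B.depth + 10]
26. n0.wid = 0  [A.tag * -2 - 10]
27. n0.off = "mw"  ["mw"]
28. n0.pre = 19  [A.env - 1]

23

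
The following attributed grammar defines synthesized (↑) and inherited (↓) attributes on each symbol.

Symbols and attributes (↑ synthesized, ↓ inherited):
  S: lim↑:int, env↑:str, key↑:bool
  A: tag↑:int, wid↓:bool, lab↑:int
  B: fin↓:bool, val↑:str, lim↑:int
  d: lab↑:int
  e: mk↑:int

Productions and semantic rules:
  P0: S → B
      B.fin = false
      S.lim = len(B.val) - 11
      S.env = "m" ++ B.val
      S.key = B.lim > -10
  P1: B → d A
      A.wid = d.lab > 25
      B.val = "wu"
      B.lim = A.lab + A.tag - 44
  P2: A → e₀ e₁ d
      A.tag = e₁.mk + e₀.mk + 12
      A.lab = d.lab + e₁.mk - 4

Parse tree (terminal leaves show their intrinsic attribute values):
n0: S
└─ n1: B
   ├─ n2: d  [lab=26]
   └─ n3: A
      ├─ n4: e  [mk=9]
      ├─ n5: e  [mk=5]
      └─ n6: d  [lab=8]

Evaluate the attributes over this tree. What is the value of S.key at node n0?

true

1. n1.fin = false  [false]
2. n2.lab = 26  [terminal]
3. n3.wid = true  [d.lab > 25]
4. n4.mk = 9  [terminal]
5. n5.mk = 5  [terminal]
6. n6.lab = 8  [terminal]
7. n3.tag = 26  [e₁.mk + e₀.mk + 12]
8. n3.lab = 9  [d.lab + e₁.mk - 4]
9. n1.val = "wu"  ["wu"]
10. n1.lim = -9  [A.lab + A.tag - 44]
11. n0.lim = -9  [len(B.val) - 11]
12. n0.env = "mwu"  ["m" ++ B.val]
13. n0.key = true  [B.lim > -10]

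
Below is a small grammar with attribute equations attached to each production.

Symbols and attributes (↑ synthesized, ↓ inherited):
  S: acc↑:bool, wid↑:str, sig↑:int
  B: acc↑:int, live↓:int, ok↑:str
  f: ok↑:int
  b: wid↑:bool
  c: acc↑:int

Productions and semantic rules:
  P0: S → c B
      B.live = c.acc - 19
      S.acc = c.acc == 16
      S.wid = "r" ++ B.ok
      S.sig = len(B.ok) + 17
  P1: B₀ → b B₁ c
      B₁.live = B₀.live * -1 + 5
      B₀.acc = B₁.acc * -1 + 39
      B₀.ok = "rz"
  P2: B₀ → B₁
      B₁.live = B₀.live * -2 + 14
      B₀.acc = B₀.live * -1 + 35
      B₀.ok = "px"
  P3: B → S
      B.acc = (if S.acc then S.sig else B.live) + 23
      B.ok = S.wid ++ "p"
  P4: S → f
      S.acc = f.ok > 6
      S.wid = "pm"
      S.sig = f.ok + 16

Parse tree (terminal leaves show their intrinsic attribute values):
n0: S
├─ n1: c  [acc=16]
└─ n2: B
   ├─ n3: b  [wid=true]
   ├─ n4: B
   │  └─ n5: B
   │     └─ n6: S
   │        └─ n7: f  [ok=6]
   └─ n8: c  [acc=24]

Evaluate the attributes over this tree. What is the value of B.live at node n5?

1. n1.acc = 16  [terminal]
2. n2.live = -3  [c.acc - 19]
3. n3.wid = true  [terminal]
4. n4.live = 8  [B₀.live * -1 + 5]
5. n5.live = -2  [B₀.live * -2 + 14]
6. n7.ok = 6  [terminal]
7. n6.acc = false  [f.ok > 6]
8. n6.wid = "pm"  ["pm"]
9. n6.sig = 22  [f.ok + 16]
10. n5.acc = 21  [(if S.acc then S.sig else B.live) + 23]
11. n5.ok = "pmp"  [S.wid ++ "p"]
12. n4.acc = 27  [B₀.live * -1 + 35]
13. n4.ok = "px"  ["px"]
14. n8.acc = 24  [terminal]
15. n2.acc = 12  [B₁.acc * -1 + 39]
16. n2.ok = "rz"  ["rz"]
17. n0.acc = true  [c.acc == 16]
18. n0.wid = "rrz"  ["r" ++ B.ok]
19. n0.sig = 19  [len(B.ok) + 17]

-2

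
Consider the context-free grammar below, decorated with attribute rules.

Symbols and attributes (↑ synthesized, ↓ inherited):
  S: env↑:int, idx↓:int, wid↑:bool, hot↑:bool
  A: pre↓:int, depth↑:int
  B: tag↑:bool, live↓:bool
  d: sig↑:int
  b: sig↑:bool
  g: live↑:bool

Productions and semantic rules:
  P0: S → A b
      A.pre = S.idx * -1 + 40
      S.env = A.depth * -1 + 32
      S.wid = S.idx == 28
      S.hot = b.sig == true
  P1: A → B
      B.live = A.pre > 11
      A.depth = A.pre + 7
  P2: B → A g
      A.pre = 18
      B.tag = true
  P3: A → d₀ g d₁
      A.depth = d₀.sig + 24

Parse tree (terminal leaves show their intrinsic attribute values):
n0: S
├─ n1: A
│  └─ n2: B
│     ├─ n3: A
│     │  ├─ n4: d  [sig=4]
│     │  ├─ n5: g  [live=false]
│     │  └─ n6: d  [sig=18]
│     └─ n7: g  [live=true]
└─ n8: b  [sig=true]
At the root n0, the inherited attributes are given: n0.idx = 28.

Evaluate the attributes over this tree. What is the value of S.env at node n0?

1. n0.idx = 28  [given at root]
2. n1.pre = 12  [S.idx * -1 + 40]
3. n2.live = true  [A.pre > 11]
4. n3.pre = 18  [18]
5. n4.sig = 4  [terminal]
6. n5.live = false  [terminal]
7. n6.sig = 18  [terminal]
8. n3.depth = 28  [d₀.sig + 24]
9. n7.live = true  [terminal]
10. n2.tag = true  [true]
11. n1.depth = 19  [A.pre + 7]
12. n8.sig = true  [terminal]
13. n0.env = 13  [A.depth * -1 + 32]
14. n0.wid = true  [S.idx == 28]
15. n0.hot = true  [b.sig == true]

13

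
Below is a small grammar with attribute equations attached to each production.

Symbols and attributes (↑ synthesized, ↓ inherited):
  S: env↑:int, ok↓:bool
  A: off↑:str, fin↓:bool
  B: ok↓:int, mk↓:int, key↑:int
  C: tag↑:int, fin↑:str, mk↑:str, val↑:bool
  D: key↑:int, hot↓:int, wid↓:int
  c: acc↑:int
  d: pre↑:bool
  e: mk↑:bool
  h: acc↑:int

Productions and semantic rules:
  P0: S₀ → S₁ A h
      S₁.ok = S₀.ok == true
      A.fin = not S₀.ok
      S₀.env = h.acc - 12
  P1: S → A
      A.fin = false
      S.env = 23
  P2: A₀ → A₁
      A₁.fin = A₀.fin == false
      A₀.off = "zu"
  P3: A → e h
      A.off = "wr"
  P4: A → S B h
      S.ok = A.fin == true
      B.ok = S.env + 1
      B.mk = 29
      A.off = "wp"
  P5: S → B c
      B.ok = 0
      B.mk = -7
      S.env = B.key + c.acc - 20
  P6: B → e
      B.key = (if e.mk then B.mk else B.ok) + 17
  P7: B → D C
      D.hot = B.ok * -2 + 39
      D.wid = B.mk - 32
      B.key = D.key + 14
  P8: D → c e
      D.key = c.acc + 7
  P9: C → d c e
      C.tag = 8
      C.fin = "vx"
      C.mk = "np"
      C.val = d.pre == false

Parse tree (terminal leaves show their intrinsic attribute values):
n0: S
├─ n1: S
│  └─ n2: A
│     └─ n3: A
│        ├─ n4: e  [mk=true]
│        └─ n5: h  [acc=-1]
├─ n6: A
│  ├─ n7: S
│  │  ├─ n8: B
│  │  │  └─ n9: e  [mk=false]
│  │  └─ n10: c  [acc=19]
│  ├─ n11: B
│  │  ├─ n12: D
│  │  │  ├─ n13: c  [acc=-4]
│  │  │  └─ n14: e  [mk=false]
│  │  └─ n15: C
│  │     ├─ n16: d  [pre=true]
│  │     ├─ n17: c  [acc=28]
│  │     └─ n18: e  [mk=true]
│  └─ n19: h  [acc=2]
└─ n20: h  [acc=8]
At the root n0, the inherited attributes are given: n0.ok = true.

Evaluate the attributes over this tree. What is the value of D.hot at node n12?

5

1. n0.ok = true  [given at root]
2. n1.ok = true  [S₀.ok == true]
3. n2.fin = false  [false]
4. n3.fin = true  [A₀.fin == false]
5. n4.mk = true  [terminal]
6. n5.acc = -1  [terminal]
7. n3.off = "wr"  ["wr"]
8. n2.off = "zu"  ["zu"]
9. n1.env = 23  [23]
10. n6.fin = false  [not S₀.ok]
11. n7.ok = false  [A.fin == true]
12. n8.ok = 0  [0]
13. n8.mk = -7  [-7]
14. n9.mk = false  [terminal]
15. n8.key = 17  [(if e.mk then B.mk else B.ok) + 17]
16. n10.acc = 19  [terminal]
17. n7.env = 16  [B.key + c.acc - 20]
18. n11.ok = 17  [S.env + 1]
19. n11.mk = 29  [29]
20. n12.hot = 5  [B.ok * -2 + 39]
21. n12.wid = -3  [B.mk - 32]
22. n13.acc = -4  [terminal]
23. n14.mk = false  [terminal]
24. n12.key = 3  [c.acc + 7]
25. n16.pre = true  [terminal]
26. n17.acc = 28  [terminal]
27. n18.mk = true  [terminal]
28. n15.tag = 8  [8]
29. n15.fin = "vx"  ["vx"]
30. n15.mk = "np"  ["np"]
31. n15.val = false  [d.pre == false]
32. n11.key = 17  [D.key + 14]
33. n19.acc = 2  [terminal]
34. n6.off = "wp"  ["wp"]
35. n20.acc = 8  [terminal]
36. n0.env = -4  [h.acc - 12]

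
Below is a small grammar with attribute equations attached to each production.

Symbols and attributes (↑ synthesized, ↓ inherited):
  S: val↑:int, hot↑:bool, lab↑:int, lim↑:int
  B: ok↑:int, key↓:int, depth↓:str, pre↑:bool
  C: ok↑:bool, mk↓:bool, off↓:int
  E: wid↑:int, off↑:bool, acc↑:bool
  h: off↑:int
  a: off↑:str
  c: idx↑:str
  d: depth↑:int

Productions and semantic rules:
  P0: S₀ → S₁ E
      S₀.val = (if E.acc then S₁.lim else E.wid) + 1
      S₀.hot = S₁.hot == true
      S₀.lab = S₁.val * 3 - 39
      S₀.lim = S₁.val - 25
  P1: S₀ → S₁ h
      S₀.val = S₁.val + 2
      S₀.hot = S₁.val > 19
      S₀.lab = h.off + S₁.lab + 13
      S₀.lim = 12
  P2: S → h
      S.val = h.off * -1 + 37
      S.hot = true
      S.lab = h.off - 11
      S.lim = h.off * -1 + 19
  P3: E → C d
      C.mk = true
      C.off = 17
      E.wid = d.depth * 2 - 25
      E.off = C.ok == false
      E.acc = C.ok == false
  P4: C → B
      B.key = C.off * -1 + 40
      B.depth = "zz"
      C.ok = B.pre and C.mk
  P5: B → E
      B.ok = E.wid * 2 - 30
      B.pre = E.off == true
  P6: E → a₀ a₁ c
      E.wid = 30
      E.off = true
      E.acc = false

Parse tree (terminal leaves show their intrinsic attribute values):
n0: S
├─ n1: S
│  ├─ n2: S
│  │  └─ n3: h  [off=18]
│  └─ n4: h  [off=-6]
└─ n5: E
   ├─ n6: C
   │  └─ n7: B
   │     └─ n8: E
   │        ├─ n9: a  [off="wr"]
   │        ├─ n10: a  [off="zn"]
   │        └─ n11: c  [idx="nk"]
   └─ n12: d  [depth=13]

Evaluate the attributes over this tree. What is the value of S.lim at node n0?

-4

1. n3.off = 18  [terminal]
2. n2.val = 19  [h.off * -1 + 37]
3. n2.hot = true  [true]
4. n2.lab = 7  [h.off - 11]
5. n2.lim = 1  [h.off * -1 + 19]
6. n4.off = -6  [terminal]
7. n1.val = 21  [S₁.val + 2]
8. n1.hot = false  [S₁.val > 19]
9. n1.lab = 14  [h.off + S₁.lab + 13]
10. n1.lim = 12  [12]
11. n6.mk = true  [true]
12. n6.off = 17  [17]
13. n7.key = 23  [C.off * -1 + 40]
14. n7.depth = "zz"  ["zz"]
15. n9.off = "wr"  [terminal]
16. n10.off = "zn"  [terminal]
17. n11.idx = "nk"  [terminal]
18. n8.wid = 30  [30]
19. n8.off = true  [true]
20. n8.acc = false  [false]
21. n7.ok = 30  [E.wid * 2 - 30]
22. n7.pre = true  [E.off == true]
23. n6.ok = true  [B.pre and C.mk]
24. n12.depth = 13  [terminal]
25. n5.wid = 1  [d.depth * 2 - 25]
26. n5.off = false  [C.ok == false]
27. n5.acc = false  [C.ok == false]
28. n0.val = 2  [(if E.acc then S₁.lim else E.wid) + 1]
29. n0.hot = false  [S₁.hot == true]
30. n0.lab = 24  [S₁.val * 3 - 39]
31. n0.lim = -4  [S₁.val - 25]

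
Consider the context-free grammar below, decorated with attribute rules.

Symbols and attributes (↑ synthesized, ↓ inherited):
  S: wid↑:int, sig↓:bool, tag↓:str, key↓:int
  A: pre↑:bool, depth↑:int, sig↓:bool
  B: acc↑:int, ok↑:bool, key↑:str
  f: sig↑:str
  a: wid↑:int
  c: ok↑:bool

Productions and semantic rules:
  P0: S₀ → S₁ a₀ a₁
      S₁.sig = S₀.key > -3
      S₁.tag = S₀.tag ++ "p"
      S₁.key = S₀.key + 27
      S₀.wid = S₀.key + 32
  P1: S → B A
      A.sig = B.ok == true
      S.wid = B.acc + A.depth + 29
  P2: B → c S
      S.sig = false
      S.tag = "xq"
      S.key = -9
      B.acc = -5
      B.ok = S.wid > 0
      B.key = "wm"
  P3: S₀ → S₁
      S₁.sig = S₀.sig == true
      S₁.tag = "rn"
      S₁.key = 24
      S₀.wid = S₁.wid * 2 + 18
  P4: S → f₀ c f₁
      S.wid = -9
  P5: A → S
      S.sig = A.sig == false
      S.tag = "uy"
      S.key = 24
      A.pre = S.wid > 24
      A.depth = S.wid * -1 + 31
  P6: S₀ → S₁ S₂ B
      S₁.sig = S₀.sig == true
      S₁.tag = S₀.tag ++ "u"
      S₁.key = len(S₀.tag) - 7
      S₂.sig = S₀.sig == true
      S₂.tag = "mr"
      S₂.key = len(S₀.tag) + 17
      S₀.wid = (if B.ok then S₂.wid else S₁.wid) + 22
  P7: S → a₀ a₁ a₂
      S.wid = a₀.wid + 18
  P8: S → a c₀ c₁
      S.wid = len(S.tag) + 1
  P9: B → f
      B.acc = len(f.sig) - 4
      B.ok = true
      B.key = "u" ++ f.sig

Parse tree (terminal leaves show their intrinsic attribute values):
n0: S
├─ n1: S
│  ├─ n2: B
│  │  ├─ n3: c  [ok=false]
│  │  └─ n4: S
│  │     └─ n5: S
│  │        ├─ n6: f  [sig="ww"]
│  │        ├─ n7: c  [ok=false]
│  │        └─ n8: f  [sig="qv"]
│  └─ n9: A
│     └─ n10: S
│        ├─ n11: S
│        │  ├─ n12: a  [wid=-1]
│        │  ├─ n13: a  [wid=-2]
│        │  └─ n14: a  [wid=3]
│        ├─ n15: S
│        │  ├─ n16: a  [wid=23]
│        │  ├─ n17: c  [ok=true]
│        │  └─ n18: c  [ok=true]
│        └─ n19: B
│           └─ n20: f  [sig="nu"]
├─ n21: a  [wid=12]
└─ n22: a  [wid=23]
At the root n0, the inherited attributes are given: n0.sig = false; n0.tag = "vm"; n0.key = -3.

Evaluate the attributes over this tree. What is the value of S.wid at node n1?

1. n0.sig = false  [given at root]
2. n0.tag = "vm"  [given at root]
3. n0.key = -3  [given at root]
4. n1.sig = false  [S₀.key > -3]
5. n1.tag = "vmp"  [S₀.tag ++ "p"]
6. n1.key = 24  [S₀.key + 27]
7. n3.ok = false  [terminal]
8. n4.sig = false  [false]
9. n4.tag = "xq"  ["xq"]
10. n4.key = -9  [-9]
11. n5.sig = false  [S₀.sig == true]
12. n5.tag = "rn"  ["rn"]
13. n5.key = 24  [24]
14. n6.sig = "ww"  [terminal]
15. n7.ok = false  [terminal]
16. n8.sig = "qv"  [terminal]
17. n5.wid = -9  [-9]
18. n4.wid = 0  [S₁.wid * 2 + 18]
19. n2.acc = -5  [-5]
20. n2.ok = false  [S.wid > 0]
21. n2.key = "wm"  ["wm"]
22. n9.sig = false  [B.ok == true]
23. n10.sig = true  [A.sig == false]
24. n10.tag = "uy"  ["uy"]
25. n10.key = 24  [24]
26. n11.sig = true  [S₀.sig == true]
27. n11.tag = "uyu"  [S₀.tag ++ "u"]
28. n11.key = -5  [len(S₀.tag) - 7]
29. n12.wid = -1  [terminal]
30. n13.wid = -2  [terminal]
31. n14.wid = 3  [terminal]
32. n11.wid = 17  [a₀.wid + 18]
33. n15.sig = true  [S₀.sig == true]
34. n15.tag = "mr"  ["mr"]
35. n15.key = 19  [len(S₀.tag) + 17]
36. n16.wid = 23  [terminal]
37. n17.ok = true  [terminal]
38. n18.ok = true  [terminal]
39. n15.wid = 3  [len(S.tag) + 1]
40. n20.sig = "nu"  [terminal]
41. n19.acc = -2  [len(f.sig) - 4]
42. n19.ok = true  [true]
43. n19.key = "unu"  ["u" ++ f.sig]
44. n10.wid = 25  [(if B.ok then S₂.wid else S₁.wid) + 22]
45. n9.pre = true  [S.wid > 24]
46. n9.depth = 6  [S.wid * -1 + 31]
47. n1.wid = 30  [B.acc + A.depth + 29]
48. n21.wid = 12  [terminal]
49. n22.wid = 23  [terminal]
50. n0.wid = 29  [S₀.key + 32]

30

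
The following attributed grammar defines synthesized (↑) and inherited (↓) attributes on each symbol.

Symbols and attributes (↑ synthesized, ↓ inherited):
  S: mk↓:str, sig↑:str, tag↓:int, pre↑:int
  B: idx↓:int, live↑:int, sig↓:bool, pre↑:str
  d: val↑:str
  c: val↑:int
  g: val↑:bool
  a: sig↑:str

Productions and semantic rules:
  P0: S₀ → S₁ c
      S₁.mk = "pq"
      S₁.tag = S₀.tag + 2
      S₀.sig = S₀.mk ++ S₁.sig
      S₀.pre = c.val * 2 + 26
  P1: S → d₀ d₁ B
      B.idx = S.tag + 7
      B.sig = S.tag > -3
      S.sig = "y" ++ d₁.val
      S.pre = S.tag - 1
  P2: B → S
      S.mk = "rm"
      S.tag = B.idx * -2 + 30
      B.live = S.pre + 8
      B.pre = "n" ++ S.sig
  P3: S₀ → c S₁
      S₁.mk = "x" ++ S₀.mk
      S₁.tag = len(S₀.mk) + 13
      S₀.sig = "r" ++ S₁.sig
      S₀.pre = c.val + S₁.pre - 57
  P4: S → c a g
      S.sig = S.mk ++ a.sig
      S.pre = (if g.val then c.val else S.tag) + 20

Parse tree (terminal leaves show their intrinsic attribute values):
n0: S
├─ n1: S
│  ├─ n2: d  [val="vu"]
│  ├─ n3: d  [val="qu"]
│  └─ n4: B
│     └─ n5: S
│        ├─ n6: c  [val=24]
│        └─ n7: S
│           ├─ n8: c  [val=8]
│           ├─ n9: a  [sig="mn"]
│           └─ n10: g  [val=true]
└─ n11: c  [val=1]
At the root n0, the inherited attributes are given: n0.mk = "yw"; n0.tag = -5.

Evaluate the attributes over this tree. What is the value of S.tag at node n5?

1. n0.mk = "yw"  [given at root]
2. n0.tag = -5  [given at root]
3. n1.mk = "pq"  ["pq"]
4. n1.tag = -3  [S₀.tag + 2]
5. n2.val = "vu"  [terminal]
6. n3.val = "qu"  [terminal]
7. n4.idx = 4  [S.tag + 7]
8. n4.sig = false  [S.tag > -3]
9. n5.mk = "rm"  ["rm"]
10. n5.tag = 22  [B.idx * -2 + 30]
11. n6.val = 24  [terminal]
12. n7.mk = "xrm"  ["x" ++ S₀.mk]
13. n7.tag = 15  [len(S₀.mk) + 13]
14. n8.val = 8  [terminal]
15. n9.sig = "mn"  [terminal]
16. n10.val = true  [terminal]
17. n7.sig = "xrmmn"  [S.mk ++ a.sig]
18. n7.pre = 28  [(if g.val then c.val else S.tag) + 20]
19. n5.sig = "rxrmmn"  ["r" ++ S₁.sig]
20. n5.pre = -5  [c.val + S₁.pre - 57]
21. n4.live = 3  [S.pre + 8]
22. n4.pre = "nrxrmmn"  ["n" ++ S.sig]
23. n1.sig = "yqu"  ["y" ++ d₁.val]
24. n1.pre = -4  [S.tag - 1]
25. n11.val = 1  [terminal]
26. n0.sig = "ywyqu"  [S₀.mk ++ S₁.sig]
27. n0.pre = 28  [c.val * 2 + 26]

22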